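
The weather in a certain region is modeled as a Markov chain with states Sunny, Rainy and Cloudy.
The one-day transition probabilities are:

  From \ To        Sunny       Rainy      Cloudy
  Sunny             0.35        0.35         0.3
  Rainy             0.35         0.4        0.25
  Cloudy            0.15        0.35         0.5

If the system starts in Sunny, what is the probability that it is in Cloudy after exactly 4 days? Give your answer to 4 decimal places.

0.3516

Propagate the distribution vector 4 days from Sunny.
After 0 days: (1.0000, 0.0000, 0.0000)
After 1 day: (0.3500, 0.3500, 0.3000)
After 2 days: (0.2900, 0.3675, 0.3425)
After 3 days: (0.2815, 0.3684, 0.3501)
After 4 days: (0.2800, 0.3684, 0.3516)
P(in Cloudy after 4 days) = 0.3516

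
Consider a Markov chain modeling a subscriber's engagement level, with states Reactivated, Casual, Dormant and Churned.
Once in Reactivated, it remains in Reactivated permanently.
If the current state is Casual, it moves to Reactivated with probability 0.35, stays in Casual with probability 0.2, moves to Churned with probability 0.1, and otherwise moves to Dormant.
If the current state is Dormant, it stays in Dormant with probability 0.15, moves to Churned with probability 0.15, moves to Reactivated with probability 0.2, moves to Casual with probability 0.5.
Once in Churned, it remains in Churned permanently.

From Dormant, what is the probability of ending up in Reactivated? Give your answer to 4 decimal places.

0.6634

Let h(s) be the probability of absorption at Reactivated starting from transient state s. Then h(Reactivated) = 1 and h(Churned) = 0. By first-step analysis:
h(Casual) = 0.35·1 + 0.2·h(Casual) + 0.35·h(Dormant) + 0.1·0
h(Dormant) = 0.2·1 + 0.5·h(Casual) + 0.15·h(Dormant) + 0.15·0
Solving: h(Casual) = 0.7277, h(Dormant) = 0.6634.
Starting from Dormant, the probability is 0.6634.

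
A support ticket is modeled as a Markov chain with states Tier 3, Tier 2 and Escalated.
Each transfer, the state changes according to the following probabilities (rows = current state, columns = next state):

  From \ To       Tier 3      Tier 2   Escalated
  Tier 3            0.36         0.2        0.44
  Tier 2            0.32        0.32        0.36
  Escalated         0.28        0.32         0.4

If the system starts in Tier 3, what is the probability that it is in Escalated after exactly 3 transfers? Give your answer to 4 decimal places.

Propagate the distribution vector 3 transfers from Tier 3.
After 0 transfers: (1.0000, 0.0000, 0.0000)
After 1 transfer: (0.3600, 0.2000, 0.4400)
After 2 transfers: (0.3168, 0.2768, 0.4064)
After 3 transfers: (0.3164, 0.2820, 0.4016)
P(in Escalated after 3 transfers) = 0.4016

0.4016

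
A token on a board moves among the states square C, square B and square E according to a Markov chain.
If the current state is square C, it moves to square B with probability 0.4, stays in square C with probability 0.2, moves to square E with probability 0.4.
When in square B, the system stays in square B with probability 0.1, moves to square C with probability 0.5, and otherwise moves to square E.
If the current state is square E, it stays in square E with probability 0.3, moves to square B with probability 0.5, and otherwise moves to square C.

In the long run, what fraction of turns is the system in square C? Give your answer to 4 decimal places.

0.3007

Let the stationary distribution be π with π = πP and π_1 + π_2 + π_3 = 1.
π_1 = 0.2·π_1 + 0.5·π_2 + 0.2·π_3
π_2 = 0.4·π_1 + 0.1·π_2 + 0.5·π_3
Solving with the normalization constraint gives π = (0.3007, 0.3357, 0.3636).
So the stationary probability of square C is 0.3007.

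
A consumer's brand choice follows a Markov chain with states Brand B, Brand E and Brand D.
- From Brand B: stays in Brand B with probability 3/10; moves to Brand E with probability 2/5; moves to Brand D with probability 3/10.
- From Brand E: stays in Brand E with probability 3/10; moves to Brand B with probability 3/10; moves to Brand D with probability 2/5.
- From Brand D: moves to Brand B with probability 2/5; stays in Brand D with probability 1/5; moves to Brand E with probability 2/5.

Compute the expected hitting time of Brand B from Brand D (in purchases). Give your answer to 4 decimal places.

2.7500

Let t(s) be the expected number of purchases to first reach Brand B from state s, with t(Brand B) = 0. Conditioning on the first purchase:
t(Brand E) = 1 + 0.3·t(Brand E) + 0.4·t(Brand D)
t(Brand D) = 1 + 0.4·t(Brand E) + 0.2·t(Brand D)
Solving: t(Brand E) = 3.0000, t(Brand D) = 2.7500.
Expected purchases from Brand D to Brand B: 2.7500.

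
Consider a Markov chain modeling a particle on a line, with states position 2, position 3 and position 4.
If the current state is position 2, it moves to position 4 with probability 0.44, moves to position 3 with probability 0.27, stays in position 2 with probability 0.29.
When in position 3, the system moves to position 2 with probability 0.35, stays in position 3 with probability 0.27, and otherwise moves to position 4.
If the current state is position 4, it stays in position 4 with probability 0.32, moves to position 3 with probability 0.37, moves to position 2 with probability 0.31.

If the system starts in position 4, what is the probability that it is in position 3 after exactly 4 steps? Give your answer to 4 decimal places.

0.3076

Propagate the distribution vector 4 steps from position 4.
After 0 steps: (0.0000, 0.0000, 1.0000)
After 1 step: (0.3100, 0.3700, 0.3200)
After 2 steps: (0.3186, 0.3020, 0.3794)
After 3 steps: (0.3157, 0.3079, 0.3764)
After 4 steps: (0.3160, 0.3076, 0.3764)
P(in position 3 after 4 steps) = 0.3076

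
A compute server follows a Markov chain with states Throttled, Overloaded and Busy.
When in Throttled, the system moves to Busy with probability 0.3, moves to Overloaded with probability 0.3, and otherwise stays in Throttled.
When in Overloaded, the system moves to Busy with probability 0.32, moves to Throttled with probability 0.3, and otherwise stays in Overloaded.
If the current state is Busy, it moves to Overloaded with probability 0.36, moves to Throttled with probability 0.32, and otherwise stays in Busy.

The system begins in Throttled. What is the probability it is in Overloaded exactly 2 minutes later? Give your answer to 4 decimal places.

Sum over the intermediate state after 1 minute:
P = P(Throttled→Throttled)·P(Throttled→Overloaded) + P(Throttled→Overloaded)·P(Overloaded→Overloaded) + P(Throttled→Busy)·P(Busy→Overloaded)
  = 0.4×0.3 + 0.3×0.38 + 0.3×0.36
  = 0.1200 + 0.1140 + 0.1080 = 0.3420

0.3420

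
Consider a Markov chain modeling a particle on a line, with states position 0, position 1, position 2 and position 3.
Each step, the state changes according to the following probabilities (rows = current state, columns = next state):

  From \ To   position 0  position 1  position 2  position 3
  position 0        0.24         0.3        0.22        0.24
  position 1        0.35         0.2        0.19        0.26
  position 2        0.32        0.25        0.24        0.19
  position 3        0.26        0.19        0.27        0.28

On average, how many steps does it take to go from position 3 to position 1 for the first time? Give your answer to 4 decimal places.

4.2627

Let t(s) be the expected number of steps to first reach position 1 from state s, with t(position 1) = 0. Conditioning on the first step:
t(position 0) = 1 + 0.24·t(position 0) + 0.22·t(position 2) + 0.24·t(position 3)
t(position 2) = 1 + 0.32·t(position 0) + 0.24·t(position 2) + 0.19·t(position 3)
t(position 3) = 1 + 0.26·t(position 0) + 0.27·t(position 2) + 0.28·t(position 3)
Solving: t(position 0) = 3.8164, t(position 2) = 3.9884, t(position 3) = 4.2627.
Expected steps from position 3 to position 1: 4.2627.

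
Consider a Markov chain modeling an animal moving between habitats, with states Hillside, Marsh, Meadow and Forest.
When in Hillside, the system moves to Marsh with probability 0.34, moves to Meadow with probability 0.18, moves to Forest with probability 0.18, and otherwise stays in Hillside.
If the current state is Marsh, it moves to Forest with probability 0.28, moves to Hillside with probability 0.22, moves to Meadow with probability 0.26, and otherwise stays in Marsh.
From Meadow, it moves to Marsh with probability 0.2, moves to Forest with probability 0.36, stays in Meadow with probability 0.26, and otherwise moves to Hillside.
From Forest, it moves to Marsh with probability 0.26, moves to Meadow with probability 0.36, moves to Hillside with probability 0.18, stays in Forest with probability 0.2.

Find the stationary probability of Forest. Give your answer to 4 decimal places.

Let the stationary distribution be π with π = πP and π_1 + π_2 + π_3 + π_4 = 1.
π_1 = 0.3·π_1 + 0.22·π_2 + 0.18·π_3 + 0.18·π_4
π_2 = 0.34·π_1 + 0.24·π_2 + 0.2·π_3 + 0.26·π_4
π_3 = 0.18·π_1 + 0.26·π_2 + 0.26·π_3 + 0.36·π_4
Solving with the normalization constraint gives π = (0.2162, 0.2561, 0.2686, 0.2591).
So the stationary probability of Forest is 0.2591.

0.2591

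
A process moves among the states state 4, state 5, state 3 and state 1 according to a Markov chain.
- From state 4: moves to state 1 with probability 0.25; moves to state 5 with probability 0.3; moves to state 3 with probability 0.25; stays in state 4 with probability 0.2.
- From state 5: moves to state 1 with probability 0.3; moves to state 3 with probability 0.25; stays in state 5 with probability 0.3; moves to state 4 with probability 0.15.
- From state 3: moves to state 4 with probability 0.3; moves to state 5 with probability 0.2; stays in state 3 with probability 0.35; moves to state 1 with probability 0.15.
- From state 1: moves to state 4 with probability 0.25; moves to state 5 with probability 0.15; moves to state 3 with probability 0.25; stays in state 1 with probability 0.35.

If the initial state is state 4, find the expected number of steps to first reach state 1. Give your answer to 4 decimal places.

4.2403

Let t(s) be the expected number of steps to first reach state 1 from state s, with t(state 1) = 0. Conditioning on the first step:
t(state 4) = 1 + 0.2·t(state 4) + 0.3·t(state 5) + 0.25·t(state 3)
t(state 5) = 1 + 0.15·t(state 4) + 0.3·t(state 5) + 0.25·t(state 3)
t(state 3) = 1 + 0.3·t(state 4) + 0.2·t(state 5) + 0.35·t(state 3)
Solving: t(state 4) = 4.2403, t(state 5) = 4.0283, t(state 3) = 4.7350.
Expected steps from state 4 to state 1: 4.2403.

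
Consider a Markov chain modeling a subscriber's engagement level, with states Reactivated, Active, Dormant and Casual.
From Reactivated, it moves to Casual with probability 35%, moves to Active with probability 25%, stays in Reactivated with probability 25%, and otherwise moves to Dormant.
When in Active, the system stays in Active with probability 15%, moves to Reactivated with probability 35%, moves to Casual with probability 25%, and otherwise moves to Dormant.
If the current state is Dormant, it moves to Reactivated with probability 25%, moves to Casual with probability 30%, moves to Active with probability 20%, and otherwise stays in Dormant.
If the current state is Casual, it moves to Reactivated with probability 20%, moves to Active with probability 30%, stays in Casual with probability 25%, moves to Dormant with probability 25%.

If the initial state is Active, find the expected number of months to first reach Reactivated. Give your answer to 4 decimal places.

Let t(s) be the expected number of months to first reach Reactivated from state s, with t(Reactivated) = 0. Conditioning on the first month:
t(Active) = 1 + 0.15·t(Active) + 0.25·t(Dormant) + 0.25·t(Casual)
t(Dormant) = 1 + 0.2·t(Active) + 0.25·t(Dormant) + 0.3·t(Casual)
t(Casual) = 1 + 0.3·t(Active) + 0.25·t(Dormant) + 0.25·t(Casual)
Solving: t(Active) = 3.5011, t(Dormant) = 3.8775, t(Casual) = 4.0263.
Expected months from Active to Reactivated: 3.5011.

3.5011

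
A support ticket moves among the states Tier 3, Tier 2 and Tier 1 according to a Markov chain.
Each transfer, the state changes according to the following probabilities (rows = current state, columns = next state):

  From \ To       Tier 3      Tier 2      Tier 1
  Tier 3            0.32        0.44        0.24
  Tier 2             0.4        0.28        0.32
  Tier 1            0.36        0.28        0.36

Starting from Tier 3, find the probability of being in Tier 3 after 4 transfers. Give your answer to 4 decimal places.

Propagate the distribution vector 4 transfers from Tier 3.
After 0 transfers: (1.0000, 0.0000, 0.0000)
After 1 transfer: (0.3200, 0.4400, 0.2400)
After 2 transfers: (0.3648, 0.3312, 0.3040)
After 3 transfers: (0.3587, 0.3384, 0.3030)
After 4 transfers: (0.3592, 0.3374, 0.3034)
P(in Tier 3 after 4 transfers) = 0.3592

0.3592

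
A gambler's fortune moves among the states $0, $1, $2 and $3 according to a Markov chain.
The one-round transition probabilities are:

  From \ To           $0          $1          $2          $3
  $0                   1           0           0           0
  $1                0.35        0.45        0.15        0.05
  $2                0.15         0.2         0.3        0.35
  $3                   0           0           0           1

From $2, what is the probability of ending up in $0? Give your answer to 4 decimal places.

Let h(s) be the probability of absorption at $0 starting from transient state s. Then h($0) = 1 and h($3) = 0. By first-step analysis:
h($1) = 0.35·1 + 0.45·h($1) + 0.15·h($2) + 0.05·0
h($2) = 0.15·1 + 0.2·h($1) + 0.3·h($2) + 0.35·0
Solving: h($1) = 0.7535, h($2) = 0.4296.
Starting from $2, the probability is 0.4296.

0.4296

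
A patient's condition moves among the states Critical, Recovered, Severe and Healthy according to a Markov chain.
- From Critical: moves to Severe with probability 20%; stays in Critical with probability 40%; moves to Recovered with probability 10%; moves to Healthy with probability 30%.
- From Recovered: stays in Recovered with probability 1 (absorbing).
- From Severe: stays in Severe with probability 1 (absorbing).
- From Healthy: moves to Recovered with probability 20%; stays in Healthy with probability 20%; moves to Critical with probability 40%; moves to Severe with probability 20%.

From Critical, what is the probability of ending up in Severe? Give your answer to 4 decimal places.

0.6111

Let h(s) be the probability of absorption at Severe starting from transient state s. Then h(Severe) = 1 and h(Recovered) = 0. By first-step analysis:
h(Critical) = 0.4·h(Critical) + 0.1·0 + 0.2·1 + 0.3·h(Healthy)
h(Healthy) = 0.4·h(Critical) + 0.2·0 + 0.2·1 + 0.2·h(Healthy)
Solving: h(Critical) = 0.6111, h(Healthy) = 0.5556.
Starting from Critical, the probability is 0.6111.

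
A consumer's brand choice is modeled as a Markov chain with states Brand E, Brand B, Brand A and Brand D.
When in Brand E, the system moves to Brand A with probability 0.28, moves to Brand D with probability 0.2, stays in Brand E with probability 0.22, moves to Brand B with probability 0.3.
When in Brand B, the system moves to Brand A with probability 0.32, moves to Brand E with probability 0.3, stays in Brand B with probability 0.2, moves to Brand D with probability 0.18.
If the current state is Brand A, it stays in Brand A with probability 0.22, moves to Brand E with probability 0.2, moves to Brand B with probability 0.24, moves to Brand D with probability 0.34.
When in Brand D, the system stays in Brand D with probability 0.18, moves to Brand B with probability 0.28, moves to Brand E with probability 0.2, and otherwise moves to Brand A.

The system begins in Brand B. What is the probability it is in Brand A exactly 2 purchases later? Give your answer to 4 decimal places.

0.2796

Propagate the distribution vector 2 purchases from Brand B.
After 0 purchases: (0.0000, 1.0000, 0.0000, 0.0000)
After 1 purchase: (0.3000, 0.2000, 0.3200, 0.1800)
After 2 purchases: (0.2260, 0.2572, 0.2796, 0.2372)
P(in Brand A after 2 purchases) = 0.2796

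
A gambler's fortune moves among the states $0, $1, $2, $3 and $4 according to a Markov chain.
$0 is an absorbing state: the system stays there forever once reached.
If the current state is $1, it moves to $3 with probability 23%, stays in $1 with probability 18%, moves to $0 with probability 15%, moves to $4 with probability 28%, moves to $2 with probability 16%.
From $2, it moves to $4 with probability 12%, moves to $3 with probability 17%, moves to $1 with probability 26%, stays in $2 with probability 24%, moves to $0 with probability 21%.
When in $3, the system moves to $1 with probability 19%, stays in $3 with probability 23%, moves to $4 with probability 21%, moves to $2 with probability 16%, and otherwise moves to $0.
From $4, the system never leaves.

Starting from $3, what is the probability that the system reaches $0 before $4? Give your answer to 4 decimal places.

Let h(s) be the probability of absorption at $0 starting from transient state s. Then h($0) = 1 and h($4) = 0. By first-step analysis:
h($1) = 0.15·1 + 0.18·h($1) + 0.16·h($2) + 0.23·h($3) + 0.28·0
h($2) = 0.21·1 + 0.26·h($1) + 0.24·h($2) + 0.17·h($3) + 0.12·0
h($3) = 0.21·1 + 0.19·h($1) + 0.16·h($2) + 0.23·h($3) + 0.21·0
Solving: h($1) = 0.4230, h($2) = 0.5300, h($3) = 0.4872.
Starting from $3, the probability is 0.4872.

0.4872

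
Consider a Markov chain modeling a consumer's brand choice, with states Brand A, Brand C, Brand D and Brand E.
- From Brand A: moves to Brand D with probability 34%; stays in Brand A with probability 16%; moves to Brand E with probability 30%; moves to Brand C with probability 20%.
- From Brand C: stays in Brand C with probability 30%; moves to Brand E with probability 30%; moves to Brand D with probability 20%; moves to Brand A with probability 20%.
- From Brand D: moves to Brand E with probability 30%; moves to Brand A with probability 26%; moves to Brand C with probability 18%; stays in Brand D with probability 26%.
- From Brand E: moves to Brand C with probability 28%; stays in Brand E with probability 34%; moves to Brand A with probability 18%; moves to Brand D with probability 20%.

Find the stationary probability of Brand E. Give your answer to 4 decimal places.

0.3125

Let the stationary distribution be π with π = πP and π_1 + π_2 + π_3 + π_4 = 1.
π_1 = 0.16·π_1 + 0.2·π_2 + 0.26·π_3 + 0.18·π_4
π_2 = 0.2·π_1 + 0.3·π_2 + 0.18·π_3 + 0.28·π_4
π_3 = 0.34·π_1 + 0.2·π_2 + 0.26·π_3 + 0.2·π_4
Solving with the normalization constraint gives π = (0.2003, 0.2446, 0.2426, 0.3125).
So the stationary probability of Brand E is 0.3125.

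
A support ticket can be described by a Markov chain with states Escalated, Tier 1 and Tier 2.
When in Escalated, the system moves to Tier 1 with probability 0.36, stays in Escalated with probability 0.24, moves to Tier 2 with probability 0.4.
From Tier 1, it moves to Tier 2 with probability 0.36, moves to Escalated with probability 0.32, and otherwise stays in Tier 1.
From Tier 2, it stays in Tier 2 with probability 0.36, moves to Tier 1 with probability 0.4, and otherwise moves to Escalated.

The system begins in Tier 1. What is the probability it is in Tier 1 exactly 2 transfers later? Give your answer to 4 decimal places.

0.3616

Sum over the intermediate state after 1 transfer:
P = P(Tier 1→Escalated)·P(Escalated→Tier 1) + P(Tier 1→Tier 1)·P(Tier 1→Tier 1) + P(Tier 1→Tier 2)·P(Tier 2→Tier 1)
  = 0.32×0.36 + 0.32×0.32 + 0.36×0.4
  = 0.1152 + 0.1024 + 0.1440 = 0.3616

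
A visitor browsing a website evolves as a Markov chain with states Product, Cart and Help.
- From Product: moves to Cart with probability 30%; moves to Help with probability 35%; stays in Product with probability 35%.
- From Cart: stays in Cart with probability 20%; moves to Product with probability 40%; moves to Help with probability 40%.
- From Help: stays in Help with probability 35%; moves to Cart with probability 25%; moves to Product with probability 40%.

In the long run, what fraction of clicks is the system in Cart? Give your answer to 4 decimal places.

Let the stationary distribution be π with π = πP and π_1 + π_2 + π_3 = 1.
π_1 = 0.35·π_1 + 0.4·π_2 + 0.4·π_3
π_2 = 0.3·π_1 + 0.2·π_2 + 0.25·π_3
Solving with the normalization constraint gives π = (0.3810, 0.2562, 0.3628).
So the stationary probability of Cart is 0.2562.

0.2562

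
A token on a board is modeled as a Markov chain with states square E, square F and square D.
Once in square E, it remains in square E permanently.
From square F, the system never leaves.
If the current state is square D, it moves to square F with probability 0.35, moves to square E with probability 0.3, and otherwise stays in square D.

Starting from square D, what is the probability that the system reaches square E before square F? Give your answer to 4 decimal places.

0.4615

Let h(s) be the probability of absorption at square E starting from transient state s. Then h(square E) = 1 and h(square F) = 0. By first-step analysis:
h(square D) = 0.3·1 + 0.35·0 + 0.35·h(square D)
Solving: h(square D) = 0.4615.
Starting from square D, the probability is 0.4615.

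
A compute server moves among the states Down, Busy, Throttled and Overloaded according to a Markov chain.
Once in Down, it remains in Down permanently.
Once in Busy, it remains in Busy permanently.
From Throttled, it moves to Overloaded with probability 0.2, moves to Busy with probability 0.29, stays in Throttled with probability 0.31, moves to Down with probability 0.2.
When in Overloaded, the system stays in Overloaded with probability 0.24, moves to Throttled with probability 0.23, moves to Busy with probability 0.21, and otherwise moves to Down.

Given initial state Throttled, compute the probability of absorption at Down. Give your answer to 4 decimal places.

0.4515

Let h(s) be the probability of absorption at Down starting from transient state s. Then h(Down) = 1 and h(Busy) = 0. By first-step analysis:
h(Throttled) = 0.2·1 + 0.29·0 + 0.31·h(Throttled) + 0.2·h(Overloaded)
h(Overloaded) = 0.32·1 + 0.21·0 + 0.23·h(Throttled) + 0.24·h(Overloaded)
Solving: h(Throttled) = 0.4515, h(Overloaded) = 0.5577.
Starting from Throttled, the probability is 0.4515.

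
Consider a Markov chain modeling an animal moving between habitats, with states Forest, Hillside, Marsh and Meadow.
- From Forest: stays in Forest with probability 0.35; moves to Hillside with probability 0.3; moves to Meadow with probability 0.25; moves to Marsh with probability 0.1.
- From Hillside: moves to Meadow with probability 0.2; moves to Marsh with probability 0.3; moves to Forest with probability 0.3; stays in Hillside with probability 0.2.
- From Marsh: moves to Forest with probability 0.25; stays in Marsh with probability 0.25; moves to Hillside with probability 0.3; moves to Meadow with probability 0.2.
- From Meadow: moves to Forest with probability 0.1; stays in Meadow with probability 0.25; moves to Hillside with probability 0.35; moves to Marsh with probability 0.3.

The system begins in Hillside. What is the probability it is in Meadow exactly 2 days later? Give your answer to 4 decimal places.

Propagate the distribution vector 2 days from Hillside.
After 0 days: (0.0000, 1.0000, 0.0000, 0.0000)
After 1 day: (0.3000, 0.2000, 0.3000, 0.2000)
After 2 days: (0.2600, 0.2900, 0.2250, 0.2250)
P(in Meadow after 2 days) = 0.2250

0.2250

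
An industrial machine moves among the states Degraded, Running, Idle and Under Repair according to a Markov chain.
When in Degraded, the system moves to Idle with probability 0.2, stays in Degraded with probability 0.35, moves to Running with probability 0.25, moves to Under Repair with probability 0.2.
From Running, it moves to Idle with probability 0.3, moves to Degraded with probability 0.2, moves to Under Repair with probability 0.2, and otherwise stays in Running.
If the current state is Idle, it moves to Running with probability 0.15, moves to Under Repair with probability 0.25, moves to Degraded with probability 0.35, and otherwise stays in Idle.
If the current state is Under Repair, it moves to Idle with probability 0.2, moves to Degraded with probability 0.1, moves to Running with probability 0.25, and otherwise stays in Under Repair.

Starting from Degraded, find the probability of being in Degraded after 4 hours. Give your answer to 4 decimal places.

Propagate the distribution vector 4 hours from Degraded.
After 0 hours: (1.0000, 0.0000, 0.0000, 0.0000)
After 1 hour: (0.3500, 0.2500, 0.2000, 0.2000)
After 2 hours: (0.2625, 0.2425, 0.2350, 0.2600)
After 3 hours: (0.2486, 0.2386, 0.2360, 0.2768)
After 4 hours: (0.2450, 0.2383, 0.2357, 0.2810)
P(in Degraded after 4 hours) = 0.2450

0.2450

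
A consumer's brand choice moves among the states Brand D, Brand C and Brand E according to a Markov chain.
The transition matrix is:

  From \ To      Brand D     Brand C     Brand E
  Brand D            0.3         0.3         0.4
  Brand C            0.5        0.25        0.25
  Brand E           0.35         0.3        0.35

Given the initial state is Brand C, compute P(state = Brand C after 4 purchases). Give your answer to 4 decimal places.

0.2857

Propagate the distribution vector 4 purchases from Brand C.
After 0 purchases: (0.0000, 1.0000, 0.0000)
After 1 purchase: (0.5000, 0.2500, 0.2500)
After 2 purchases: (0.3625, 0.2875, 0.3500)
After 3 purchases: (0.3750, 0.2856, 0.3394)
After 4 purchases: (0.3741, 0.2857, 0.3402)
P(in Brand C after 4 purchases) = 0.2857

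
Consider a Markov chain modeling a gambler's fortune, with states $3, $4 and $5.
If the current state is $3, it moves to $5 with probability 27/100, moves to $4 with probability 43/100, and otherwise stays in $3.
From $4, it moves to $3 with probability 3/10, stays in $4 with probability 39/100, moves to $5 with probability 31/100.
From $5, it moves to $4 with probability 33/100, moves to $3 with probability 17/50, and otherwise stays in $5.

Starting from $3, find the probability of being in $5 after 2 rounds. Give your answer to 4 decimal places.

0.3034

Sum over the intermediate state after 1 round:
P = P($3→$3)·P($3→$5) + P($3→$4)·P($4→$5) + P($3→$5)·P($5→$5)
  = 0.3×0.27 + 0.43×0.31 + 0.27×0.33
  = 0.0810 + 0.1333 + 0.0891 = 0.3034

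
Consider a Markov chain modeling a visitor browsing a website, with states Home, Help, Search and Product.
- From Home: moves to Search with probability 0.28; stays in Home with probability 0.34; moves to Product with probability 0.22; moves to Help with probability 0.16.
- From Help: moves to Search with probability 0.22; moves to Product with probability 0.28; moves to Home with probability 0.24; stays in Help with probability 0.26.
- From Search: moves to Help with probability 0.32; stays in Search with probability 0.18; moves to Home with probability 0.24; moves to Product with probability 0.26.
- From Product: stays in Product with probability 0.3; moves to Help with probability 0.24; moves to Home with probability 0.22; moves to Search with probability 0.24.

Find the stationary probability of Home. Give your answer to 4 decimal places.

0.2608

Let the stationary distribution be π with π = πP and π_1 + π_2 + π_3 + π_4 = 1.
π_1 = 0.34·π_1 + 0.24·π_2 + 0.24·π_3 + 0.22·π_4
π_2 = 0.16·π_1 + 0.26·π_2 + 0.32·π_3 + 0.24·π_4
π_3 = 0.28·π_1 + 0.22·π_2 + 0.18·π_3 + 0.24·π_4
Solving with the normalization constraint gives π = (0.2608, 0.2425, 0.2317, 0.2650).
So the stationary probability of Home is 0.2608.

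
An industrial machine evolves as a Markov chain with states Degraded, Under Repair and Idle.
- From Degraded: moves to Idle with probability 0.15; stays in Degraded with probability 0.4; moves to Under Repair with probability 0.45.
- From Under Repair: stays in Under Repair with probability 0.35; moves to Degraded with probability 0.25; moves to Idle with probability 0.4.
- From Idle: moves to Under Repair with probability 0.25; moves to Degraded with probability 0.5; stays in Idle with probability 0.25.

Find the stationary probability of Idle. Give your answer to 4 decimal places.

0.2668

Let the stationary distribution be π with π = πP and π_1 + π_2 + π_3 = 1.
π_1 = 0.4·π_1 + 0.25·π_2 + 0.5·π_3
π_2 = 0.45·π_1 + 0.35·π_2 + 0.25·π_3
Solving with the normalization constraint gives π = (0.3726, 0.3606, 0.2668).
So the stationary probability of Idle is 0.2668.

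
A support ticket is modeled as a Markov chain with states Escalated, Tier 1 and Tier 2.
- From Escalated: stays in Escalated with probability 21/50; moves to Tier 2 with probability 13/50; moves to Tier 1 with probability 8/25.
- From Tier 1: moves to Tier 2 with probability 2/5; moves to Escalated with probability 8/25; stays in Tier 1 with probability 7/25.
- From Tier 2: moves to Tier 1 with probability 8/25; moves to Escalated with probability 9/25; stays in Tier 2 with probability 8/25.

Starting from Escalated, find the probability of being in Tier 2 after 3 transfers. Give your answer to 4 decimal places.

Propagate the distribution vector 3 transfers from Escalated.
After 0 transfers: (1.0000, 0.0000, 0.0000)
After 1 transfer: (0.4200, 0.3200, 0.2600)
After 2 transfers: (0.3724, 0.3072, 0.3204)
After 3 transfers: (0.3701, 0.3077, 0.3222)
P(in Tier 2 after 3 transfers) = 0.3222

0.3222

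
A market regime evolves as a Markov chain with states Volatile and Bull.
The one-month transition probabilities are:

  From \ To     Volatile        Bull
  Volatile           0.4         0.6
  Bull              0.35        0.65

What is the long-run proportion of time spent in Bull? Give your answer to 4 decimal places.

Let the stationary distribution be π with π = πP and π_1 + π_2 = 1.
π_1 = 0.4·π_1 + 0.35·π_2
Solving with the normalization constraint gives π = (0.3684, 0.6316).
So the stationary probability of Bull is 0.6316.

0.6316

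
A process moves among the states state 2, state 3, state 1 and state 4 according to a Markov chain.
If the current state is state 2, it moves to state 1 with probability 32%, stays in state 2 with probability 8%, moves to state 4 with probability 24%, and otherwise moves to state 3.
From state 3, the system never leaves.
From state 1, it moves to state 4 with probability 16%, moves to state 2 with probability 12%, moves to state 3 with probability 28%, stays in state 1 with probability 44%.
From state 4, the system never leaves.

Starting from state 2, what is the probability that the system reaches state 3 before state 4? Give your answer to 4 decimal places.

Let h(s) be the probability of absorption at state 3 starting from transient state s. Then h(state 3) = 1 and h(state 4) = 0. By first-step analysis:
h(state 2) = 0.08·h(state 2) + 0.36·1 + 0.32·h(state 1) + 0.24·0
h(state 1) = 0.12·h(state 2) + 0.28·1 + 0.44·h(state 1) + 0.16·0
Solving: h(state 2) = 0.6107, h(state 1) = 0.6309.
Starting from state 2, the probability is 0.6107.

0.6107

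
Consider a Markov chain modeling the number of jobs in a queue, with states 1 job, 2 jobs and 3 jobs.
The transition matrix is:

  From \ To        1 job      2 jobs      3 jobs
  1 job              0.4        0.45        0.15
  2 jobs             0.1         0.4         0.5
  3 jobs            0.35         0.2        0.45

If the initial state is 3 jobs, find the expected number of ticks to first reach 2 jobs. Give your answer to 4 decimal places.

Let t(s) be the expected number of ticks to first reach 2 jobs from state s, with t(2 jobs) = 0. Conditioning on the first tick:
t(1 job) = 1 + 0.4·t(1 job) + 0.15·t(3 jobs)
t(3 jobs) = 1 + 0.35·t(1 job) + 0.45·t(3 jobs)
Solving: t(1 job) = 2.5225, t(3 jobs) = 3.4234.
Expected ticks from 3 jobs to 2 jobs: 3.4234.

3.4234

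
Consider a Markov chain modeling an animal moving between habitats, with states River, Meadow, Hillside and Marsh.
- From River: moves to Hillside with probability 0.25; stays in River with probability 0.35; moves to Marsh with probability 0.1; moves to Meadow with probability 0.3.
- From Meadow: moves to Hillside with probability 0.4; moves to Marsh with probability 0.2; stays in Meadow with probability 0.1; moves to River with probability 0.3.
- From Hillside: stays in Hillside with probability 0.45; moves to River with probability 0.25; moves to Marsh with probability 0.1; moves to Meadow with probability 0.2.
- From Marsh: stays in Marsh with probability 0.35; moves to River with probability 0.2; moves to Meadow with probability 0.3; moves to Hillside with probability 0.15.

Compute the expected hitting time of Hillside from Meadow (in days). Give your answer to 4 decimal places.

3.2718

Let t(s) be the expected number of days to first reach Hillside from state s, with t(Hillside) = 0. Conditioning on the first day:
t(River) = 1 + 0.35·t(River) + 0.3·t(Meadow) + 0.1·t(Marsh)
t(Meadow) = 1 + 0.3·t(River) + 0.1·t(Meadow) + 0.2·t(Marsh)
t(Marsh) = 1 + 0.2·t(River) + 0.3·t(Meadow) + 0.35·t(Marsh)
Solving: t(River) = 3.6923, t(Meadow) = 3.2718, t(Marsh) = 4.1846.
Expected days from Meadow to Hillside: 3.2718.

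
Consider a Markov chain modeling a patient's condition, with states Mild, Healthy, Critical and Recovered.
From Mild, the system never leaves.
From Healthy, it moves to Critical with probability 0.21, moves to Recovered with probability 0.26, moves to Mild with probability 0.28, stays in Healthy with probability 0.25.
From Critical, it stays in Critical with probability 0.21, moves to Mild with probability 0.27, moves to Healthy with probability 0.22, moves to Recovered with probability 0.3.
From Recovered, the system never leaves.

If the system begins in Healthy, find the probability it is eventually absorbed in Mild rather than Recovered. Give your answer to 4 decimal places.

Let h(s) be the probability of absorption at Mild starting from transient state s. Then h(Mild) = 1 and h(Recovered) = 0. By first-step analysis:
h(Healthy) = 0.28·1 + 0.25·h(Healthy) + 0.21·h(Critical) + 0.26·0
h(Critical) = 0.27·1 + 0.22·h(Healthy) + 0.21·h(Critical) + 0.3·0
Solving: h(Healthy) = 0.5087, h(Critical) = 0.4834.
Starting from Healthy, the probability is 0.5087.

0.5087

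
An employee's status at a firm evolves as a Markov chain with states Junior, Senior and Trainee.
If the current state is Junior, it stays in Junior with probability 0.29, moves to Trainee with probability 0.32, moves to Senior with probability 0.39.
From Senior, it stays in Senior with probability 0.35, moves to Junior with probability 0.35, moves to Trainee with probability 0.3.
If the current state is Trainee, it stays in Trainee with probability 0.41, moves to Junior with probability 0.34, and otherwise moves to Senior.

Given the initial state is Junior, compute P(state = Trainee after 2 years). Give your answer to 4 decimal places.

Sum over the intermediate state after 1 year:
P = P(Junior→Junior)·P(Junior→Trainee) + P(Junior→Senior)·P(Senior→Trainee) + P(Junior→Trainee)·P(Trainee→Trainee)
  = 0.29×0.32 + 0.39×0.3 + 0.32×0.41
  = 0.0928 + 0.1170 + 0.1312 = 0.3410

0.3410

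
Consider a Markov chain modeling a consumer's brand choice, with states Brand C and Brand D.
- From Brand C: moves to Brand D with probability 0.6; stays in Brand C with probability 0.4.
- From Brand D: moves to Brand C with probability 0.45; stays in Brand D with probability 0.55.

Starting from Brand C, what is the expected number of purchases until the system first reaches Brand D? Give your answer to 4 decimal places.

Let t(s) be the expected number of purchases to first reach Brand D from state s, with t(Brand D) = 0. Conditioning on the first purchase:
t(Brand C) = 1 + 0.4·t(Brand C)
Solving: t(Brand C) = 1.6667.
Expected purchases from Brand C to Brand D: 1.6667.

1.6667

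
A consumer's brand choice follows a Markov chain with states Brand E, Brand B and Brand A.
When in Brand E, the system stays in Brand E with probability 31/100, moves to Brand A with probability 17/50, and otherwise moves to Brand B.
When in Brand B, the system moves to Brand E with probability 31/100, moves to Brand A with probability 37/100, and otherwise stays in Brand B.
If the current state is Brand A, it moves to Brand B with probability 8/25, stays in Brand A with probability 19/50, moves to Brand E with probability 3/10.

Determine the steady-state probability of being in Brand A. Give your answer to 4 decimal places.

Let the stationary distribution be π with π = πP and π_1 + π_2 + π_3 = 1.
π_1 = 0.31·π_1 + 0.31·π_2 + 0.3·π_3
π_2 = 0.35·π_1 + 0.32·π_2 + 0.32·π_3
Solving with the normalization constraint gives π = (0.3064, 0.3292, 0.3645).
So the stationary probability of Brand A is 0.3645.

0.3645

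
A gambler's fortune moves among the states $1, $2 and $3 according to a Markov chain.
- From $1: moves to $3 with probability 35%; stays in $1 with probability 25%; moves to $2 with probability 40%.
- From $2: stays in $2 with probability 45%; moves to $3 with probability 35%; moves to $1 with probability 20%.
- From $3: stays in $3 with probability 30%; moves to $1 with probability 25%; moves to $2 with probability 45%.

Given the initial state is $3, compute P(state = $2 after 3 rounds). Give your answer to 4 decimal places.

0.4386

Propagate the distribution vector 3 rounds from $3.
After 0 rounds: (0.0000, 0.0000, 1.0000)
After 1 round: (0.2500, 0.4500, 0.3000)
After 2 rounds: (0.2275, 0.4375, 0.3350)
After 3 rounds: (0.2281, 0.4386, 0.3333)
P(in $2 after 3 rounds) = 0.4386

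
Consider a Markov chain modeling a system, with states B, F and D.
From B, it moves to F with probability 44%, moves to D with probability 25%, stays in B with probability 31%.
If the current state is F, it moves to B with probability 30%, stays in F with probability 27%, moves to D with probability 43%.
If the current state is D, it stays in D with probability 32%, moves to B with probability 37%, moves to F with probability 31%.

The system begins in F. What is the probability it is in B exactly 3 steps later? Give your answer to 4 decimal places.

Propagate the distribution vector 3 steps from F.
After 0 steps: (0.0000, 1.0000, 0.0000)
After 1 step: (0.3000, 0.2700, 0.4300)
After 2 steps: (0.3331, 0.3382, 0.3287)
After 3 steps: (0.3263, 0.3398, 0.3339)
P(in B after 3 steps) = 0.3263

0.3263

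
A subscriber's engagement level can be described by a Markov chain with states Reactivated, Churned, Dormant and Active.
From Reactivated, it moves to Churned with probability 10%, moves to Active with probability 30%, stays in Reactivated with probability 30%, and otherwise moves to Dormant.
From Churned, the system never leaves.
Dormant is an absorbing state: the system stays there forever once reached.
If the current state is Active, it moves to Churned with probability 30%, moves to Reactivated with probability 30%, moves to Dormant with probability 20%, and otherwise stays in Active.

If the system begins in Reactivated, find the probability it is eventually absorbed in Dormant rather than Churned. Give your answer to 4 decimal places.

0.6383

Let h(s) be the probability of absorption at Dormant starting from transient state s. Then h(Dormant) = 1 and h(Churned) = 0. By first-step analysis:
h(Reactivated) = 0.3·h(Reactivated) + 0.1·0 + 0.3·1 + 0.3·h(Active)
h(Active) = 0.3·h(Reactivated) + 0.3·0 + 0.2·1 + 0.2·h(Active)
Solving: h(Reactivated) = 0.6383, h(Active) = 0.4894.
Starting from Reactivated, the probability is 0.6383.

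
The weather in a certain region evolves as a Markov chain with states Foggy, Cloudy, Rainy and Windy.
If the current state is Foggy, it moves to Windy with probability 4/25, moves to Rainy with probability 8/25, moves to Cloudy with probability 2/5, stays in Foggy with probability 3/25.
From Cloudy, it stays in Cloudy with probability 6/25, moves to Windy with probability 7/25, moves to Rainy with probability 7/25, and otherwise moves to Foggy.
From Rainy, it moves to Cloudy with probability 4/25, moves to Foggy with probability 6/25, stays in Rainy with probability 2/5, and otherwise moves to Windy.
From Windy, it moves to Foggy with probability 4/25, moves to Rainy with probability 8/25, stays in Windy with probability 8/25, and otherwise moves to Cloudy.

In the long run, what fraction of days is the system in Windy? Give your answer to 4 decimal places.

Let the stationary distribution be π with π = πP and π_1 + π_2 + π_3 + π_4 = 1.
π_1 = 0.12·π_1 + 0.2·π_2 + 0.24·π_3 + 0.16·π_4
π_2 = 0.4·π_1 + 0.24·π_2 + 0.16·π_3 + 0.2·π_4
π_3 = 0.32·π_1 + 0.28·π_2 + 0.4·π_3 + 0.32·π_4
Solving with the normalization constraint gives π = (0.1888, 0.2336, 0.3377, 0.2399).
So the stationary probability of Windy is 0.2399.

0.2399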